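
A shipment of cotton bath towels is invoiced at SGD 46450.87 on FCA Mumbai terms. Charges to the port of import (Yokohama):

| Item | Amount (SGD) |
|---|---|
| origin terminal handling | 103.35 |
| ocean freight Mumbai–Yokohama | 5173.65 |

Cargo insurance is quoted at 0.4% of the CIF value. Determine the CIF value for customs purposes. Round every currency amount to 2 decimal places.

CIF value: SGD 51935.61

Let C be the CIF value. C = FCA price + pre-shipment costs + freight + 0.4% × C
C − 0.4% × C = 46450.87 + 103.35 + 5173.65
0.996 × C = 51727.87
C = 51727.87 / 0.996 = 51935.61
Insurance premium = 0.4% × 51935.61 = 207.74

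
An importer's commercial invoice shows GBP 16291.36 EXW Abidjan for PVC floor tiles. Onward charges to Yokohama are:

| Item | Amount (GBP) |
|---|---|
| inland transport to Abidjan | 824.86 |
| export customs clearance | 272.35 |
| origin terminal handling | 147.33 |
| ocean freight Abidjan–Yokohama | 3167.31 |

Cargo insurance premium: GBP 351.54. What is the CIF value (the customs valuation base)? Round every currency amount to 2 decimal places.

CIF value: GBP 21054.75

CIF = EXW price + pre-shipment costs + freight + insurance
CIF = 16291.36 + 824.86 + 272.35 + 147.33 + 3167.31 + 351.54 = 21054.75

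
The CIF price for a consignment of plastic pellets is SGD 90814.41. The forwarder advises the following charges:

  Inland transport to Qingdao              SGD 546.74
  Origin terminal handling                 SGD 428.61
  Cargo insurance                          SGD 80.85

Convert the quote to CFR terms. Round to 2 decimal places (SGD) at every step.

CFR price: SGD 90733.56

Not relevant to the conversion: inland to port, origin terminal — on the seller under both CIF and CFR; already in the CIF price and stays in the CFR price.
From CIF to CFR, the seller no longer bears: insurance.
CFR price = 90814.41 − 80.85 = 90733.56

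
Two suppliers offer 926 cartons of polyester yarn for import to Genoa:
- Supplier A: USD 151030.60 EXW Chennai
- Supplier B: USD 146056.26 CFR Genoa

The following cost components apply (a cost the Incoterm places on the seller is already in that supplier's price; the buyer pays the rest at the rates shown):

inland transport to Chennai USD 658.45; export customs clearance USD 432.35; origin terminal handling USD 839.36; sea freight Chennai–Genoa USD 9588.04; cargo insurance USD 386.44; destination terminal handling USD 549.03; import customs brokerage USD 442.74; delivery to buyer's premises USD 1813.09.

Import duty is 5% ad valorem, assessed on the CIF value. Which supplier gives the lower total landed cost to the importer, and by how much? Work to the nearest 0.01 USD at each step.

Supplier B is cheaper by USD 17317.16

Supplier A (EXW):
CIF value = EXW price + inland to port + export clearance + origin terminal + freight + insurance = 151030.60 + 658.45 + 432.35 + 839.36 + 9588.04 + 386.44 = 162935.24
Import duty = 162935.24 × 5% = 8146.76
Buyer bears (A): 658.45 + 432.35 + 839.36 + 9588.04 + 386.44 + 549.03 + 442.74 + 1813.09 = 14709.50
Landed cost (A) = invoice 151030.60 + 14709.50 + duty 8146.76 = 173886.86
Supplier B (CFR):
CIF value = CFR price + insurance = 146056.26 + 386.44 = 146442.70
Import duty = 146442.70 × 5% = 7322.14
Buyer bears (B): 386.44 + 549.03 + 442.74 + 1813.09 = 3191.30
Landed cost (B) = invoice 146056.26 + 3191.30 + duty 7322.14 = 156569.70
Difference = |173886.86 − 156569.70| = 17317.16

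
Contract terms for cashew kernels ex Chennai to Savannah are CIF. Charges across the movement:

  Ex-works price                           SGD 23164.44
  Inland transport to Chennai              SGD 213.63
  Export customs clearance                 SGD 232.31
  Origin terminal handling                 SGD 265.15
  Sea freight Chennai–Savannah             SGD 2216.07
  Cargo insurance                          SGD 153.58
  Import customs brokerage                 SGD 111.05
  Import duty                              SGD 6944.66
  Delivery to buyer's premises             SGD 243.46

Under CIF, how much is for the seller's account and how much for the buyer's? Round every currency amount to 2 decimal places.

CIF: the seller pays costs through ocean freight and marine insurance to the destination port.
Seller's account: goods 23164.44 + inland to port 213.63 + export clearance 232.31 + origin terminal 265.15 + freight 2216.07 + insurance 153.58 = 26245.18
Buyer's account: brokerage 111.05 + duty 6944.66 + delivery 243.46 = 7299.17

Seller: SGD 26245.18; buyer: SGD 7299.17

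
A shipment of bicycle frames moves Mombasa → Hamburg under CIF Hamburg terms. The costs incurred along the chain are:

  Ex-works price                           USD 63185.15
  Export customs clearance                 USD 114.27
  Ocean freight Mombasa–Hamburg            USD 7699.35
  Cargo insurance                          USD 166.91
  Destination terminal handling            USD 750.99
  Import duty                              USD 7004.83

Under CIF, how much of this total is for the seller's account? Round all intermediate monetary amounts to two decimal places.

CIF: the seller pays costs through ocean freight and marine insurance to the destination port.
Seller's account: goods 63185.15 + export clearance 114.27 + freight 7699.35 + insurance 166.91 = 71165.68
Buyer's account: destination terminal 750.99 + duty 7004.83 = 7755.82

Seller's account: USD 71165.68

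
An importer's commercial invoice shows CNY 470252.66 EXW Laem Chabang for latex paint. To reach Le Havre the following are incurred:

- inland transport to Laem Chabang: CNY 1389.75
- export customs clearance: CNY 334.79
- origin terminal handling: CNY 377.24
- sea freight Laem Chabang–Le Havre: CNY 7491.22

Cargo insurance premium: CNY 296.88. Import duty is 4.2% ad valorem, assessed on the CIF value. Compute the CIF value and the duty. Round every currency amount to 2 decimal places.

CIF value: CNY 480142.54; import duty: CNY 20165.99

CIF = EXW price + pre-shipment costs + freight + insurance
CIF = 470252.66 + 1389.75 + 334.79 + 377.24 + 7491.22 + 296.88 = 480142.54
Import duty = 480142.54 × 4.2% = 20165.99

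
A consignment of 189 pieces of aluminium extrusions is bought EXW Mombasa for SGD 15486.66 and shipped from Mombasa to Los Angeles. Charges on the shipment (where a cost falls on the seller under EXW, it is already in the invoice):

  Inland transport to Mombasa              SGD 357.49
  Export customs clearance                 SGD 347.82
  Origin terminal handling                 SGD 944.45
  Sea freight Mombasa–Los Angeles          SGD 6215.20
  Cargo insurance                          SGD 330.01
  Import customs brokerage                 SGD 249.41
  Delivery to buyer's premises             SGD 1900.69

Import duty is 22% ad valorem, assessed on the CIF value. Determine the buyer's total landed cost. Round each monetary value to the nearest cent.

Total landed cost: SGD 31041.69

EXW: the seller makes goods available at their premises; the buyer bears all onward costs.
CIF value = EXW price + inland to port + export clearance + origin terminal + freight + insurance = 15486.66 + 357.49 + 347.82 + 944.45 + 6215.20 + 330.01 = 23681.63
Import duty = 23681.63 × 22% = 5209.96
Buyer bears: inland to port 357.49 + export clearance 347.82 + origin terminal 944.45 + freight 6215.20 + insurance 330.01 + brokerage 249.41 + delivery 1900.69 + duty 5209.96 = 15555.03
Landed cost = invoice 15486.66 + 15555.03 = 31041.69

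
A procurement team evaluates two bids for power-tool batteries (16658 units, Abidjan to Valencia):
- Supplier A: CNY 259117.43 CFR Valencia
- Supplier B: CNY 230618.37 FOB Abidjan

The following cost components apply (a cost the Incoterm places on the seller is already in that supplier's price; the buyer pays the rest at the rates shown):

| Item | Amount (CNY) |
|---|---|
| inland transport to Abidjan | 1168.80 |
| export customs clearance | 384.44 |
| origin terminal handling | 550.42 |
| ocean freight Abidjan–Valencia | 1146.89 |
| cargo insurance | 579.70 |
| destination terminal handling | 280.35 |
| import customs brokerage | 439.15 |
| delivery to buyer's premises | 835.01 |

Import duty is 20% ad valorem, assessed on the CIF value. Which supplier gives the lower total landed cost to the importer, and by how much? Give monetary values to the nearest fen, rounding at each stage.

Supplier B is cheaper by CNY 32822.61

Supplier A (CFR):
CIF value = CFR price + insurance = 259117.43 + 579.70 = 259697.13
Import duty = 259697.13 × 20% = 51939.43
Buyer bears (A): 579.70 + 280.35 + 439.15 + 835.01 = 2134.21
Landed cost (A) = invoice 259117.43 + 2134.21 + duty 51939.43 = 313191.07
Supplier B (FOB):
CIF value = FOB price + freight + insurance = 230618.37 + 1146.89 + 579.70 = 232344.96
Import duty = 232344.96 × 20% = 46468.99
Buyer bears (B): 1146.89 + 579.70 + 280.35 + 439.15 + 835.01 = 3281.10
Landed cost (B) = invoice 230618.37 + 3281.10 + duty 46468.99 = 280368.46
Difference = |313191.07 − 280368.46| = 32822.61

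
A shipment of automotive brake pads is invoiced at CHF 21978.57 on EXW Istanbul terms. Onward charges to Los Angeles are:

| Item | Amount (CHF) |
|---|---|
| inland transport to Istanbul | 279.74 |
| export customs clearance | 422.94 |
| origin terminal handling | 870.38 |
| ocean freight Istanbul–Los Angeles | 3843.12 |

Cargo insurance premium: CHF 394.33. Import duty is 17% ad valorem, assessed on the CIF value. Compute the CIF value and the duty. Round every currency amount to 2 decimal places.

CIF = EXW price + pre-shipment costs + freight + insurance
CIF = 21978.57 + 279.74 + 422.94 + 870.38 + 3843.12 + 394.33 = 27789.08
Import duty = 27789.08 × 17% = 4724.14

CIF value: CHF 27789.08; import duty: CHF 4724.14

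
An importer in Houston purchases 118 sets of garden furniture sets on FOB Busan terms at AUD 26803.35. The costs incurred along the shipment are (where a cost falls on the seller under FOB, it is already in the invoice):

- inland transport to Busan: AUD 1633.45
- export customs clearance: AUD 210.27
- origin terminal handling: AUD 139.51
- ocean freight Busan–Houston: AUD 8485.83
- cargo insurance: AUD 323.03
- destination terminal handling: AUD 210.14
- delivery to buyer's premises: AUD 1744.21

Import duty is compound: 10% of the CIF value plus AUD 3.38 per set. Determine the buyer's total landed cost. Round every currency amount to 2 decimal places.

FOB: the seller bears costs until goods are on board at the origin port; the buyer bears freight, insurance and all costs thereafter.
Already in the invoice (seller's account under FOB): inland to port, export clearance, origin terminal — exclude.
CIF value = FOB price + freight + insurance = 26803.35 + 8485.83 + 323.03 = 35612.21
Ad valorem component: 35612.21 × 10% = 3561.22
Specific component: 118 × 3.38 = 398.84
Import duty = 3561.22 + 398.84 = 3960.06
Buyer bears: freight 8485.83 + insurance 323.03 + destination terminal 210.14 + delivery 1744.21 + duty 3960.06 = 14723.27
Landed cost = invoice 26803.35 + 14723.27 = 41526.62

Total landed cost: AUD 41526.62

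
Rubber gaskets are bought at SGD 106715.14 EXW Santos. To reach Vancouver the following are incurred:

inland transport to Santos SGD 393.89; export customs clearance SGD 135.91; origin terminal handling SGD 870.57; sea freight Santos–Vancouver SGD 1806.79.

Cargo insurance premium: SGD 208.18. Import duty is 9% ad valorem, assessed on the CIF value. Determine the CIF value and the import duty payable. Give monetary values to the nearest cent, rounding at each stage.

CIF value: SGD 110130.48; import duty: SGD 9911.74

CIF = EXW price + pre-shipment costs + freight + insurance
CIF = 106715.14 + 393.89 + 135.91 + 870.57 + 1806.79 + 208.18 = 110130.48
Import duty = 110130.48 × 9% = 9911.74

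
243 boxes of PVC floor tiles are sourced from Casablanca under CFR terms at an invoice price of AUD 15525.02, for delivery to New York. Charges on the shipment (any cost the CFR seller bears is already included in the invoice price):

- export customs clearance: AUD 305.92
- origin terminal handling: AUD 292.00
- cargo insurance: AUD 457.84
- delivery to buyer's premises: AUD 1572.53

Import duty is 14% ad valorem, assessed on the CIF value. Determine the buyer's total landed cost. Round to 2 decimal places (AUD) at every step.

CFR: the seller pays costs through ocean freight to the destination port, but not insurance.
Already in the invoice (seller's account under CFR): export clearance, origin terminal — exclude.
CIF value = CFR price + insurance = 15525.02 + 457.84 = 15982.86
Import duty = 15982.86 × 14% = 2237.60
Buyer bears: insurance 457.84 + delivery 1572.53 + duty 2237.60 = 4267.97
Landed cost = invoice 15525.02 + 4267.97 = 19792.99

Total landed cost: AUD 19792.99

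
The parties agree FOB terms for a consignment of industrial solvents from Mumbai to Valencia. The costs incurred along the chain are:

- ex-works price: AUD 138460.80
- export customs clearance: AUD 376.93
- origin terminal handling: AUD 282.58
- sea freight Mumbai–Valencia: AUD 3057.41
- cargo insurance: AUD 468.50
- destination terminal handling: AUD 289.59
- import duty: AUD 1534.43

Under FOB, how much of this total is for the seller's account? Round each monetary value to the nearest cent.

Seller's account: AUD 139120.31

FOB: the seller bears costs until goods are on board at the origin port; the buyer bears freight, insurance and all costs thereafter.
Seller's account: goods 138460.80 + export clearance 376.93 + origin terminal 282.58 = 139120.31
Buyer's account: freight 3057.41 + insurance 468.50 + destination terminal 289.59 + duty 1534.43 = 5349.93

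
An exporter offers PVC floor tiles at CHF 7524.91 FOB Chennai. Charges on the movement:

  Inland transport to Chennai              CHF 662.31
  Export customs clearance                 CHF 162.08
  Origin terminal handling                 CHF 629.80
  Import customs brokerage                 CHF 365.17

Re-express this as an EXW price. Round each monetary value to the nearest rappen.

Not relevant to the conversion: brokerage — on the buyer under both terms; not part of either seller's price.
From FOB to EXW, the seller no longer bears: inland to port, export clearance, origin terminal.
EXW price = 7524.91 − 662.31 − 162.08 − 629.80 = 6070.72

EXW price: CHF 6070.72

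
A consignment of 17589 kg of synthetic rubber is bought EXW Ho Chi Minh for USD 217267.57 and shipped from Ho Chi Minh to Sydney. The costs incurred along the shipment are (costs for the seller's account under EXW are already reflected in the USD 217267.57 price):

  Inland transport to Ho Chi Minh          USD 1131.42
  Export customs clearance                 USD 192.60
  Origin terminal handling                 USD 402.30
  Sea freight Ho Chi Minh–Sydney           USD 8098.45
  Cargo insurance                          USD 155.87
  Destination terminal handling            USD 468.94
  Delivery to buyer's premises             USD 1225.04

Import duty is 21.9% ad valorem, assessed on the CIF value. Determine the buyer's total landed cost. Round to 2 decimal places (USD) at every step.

EXW: the seller makes goods available at their premises; the buyer bears all onward costs.
CIF value = EXW price + inland to port + export clearance + origin terminal + freight + insurance = 217267.57 + 1131.42 + 192.60 + 402.30 + 8098.45 + 155.87 = 227248.21
Import duty = 227248.21 × 21.9% = 49767.36
Buyer bears: inland to port 1131.42 + export clearance 192.60 + origin terminal 402.30 + freight 8098.45 + insurance 155.87 + destination terminal 468.94 + delivery 1225.04 + duty 49767.36 = 61441.98
Landed cost = invoice 217267.57 + 61441.98 = 278709.55

Total landed cost: USD 278709.55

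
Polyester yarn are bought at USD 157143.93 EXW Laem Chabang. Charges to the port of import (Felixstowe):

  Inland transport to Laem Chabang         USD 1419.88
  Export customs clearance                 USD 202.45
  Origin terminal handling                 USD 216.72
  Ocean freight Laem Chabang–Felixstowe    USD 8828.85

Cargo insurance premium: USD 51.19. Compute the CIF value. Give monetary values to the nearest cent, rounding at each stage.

CIF value: USD 167863.02

CIF = EXW price + pre-shipment costs + freight + insurance
CIF = 157143.93 + 1419.88 + 202.45 + 216.72 + 8828.85 + 51.19 = 167863.02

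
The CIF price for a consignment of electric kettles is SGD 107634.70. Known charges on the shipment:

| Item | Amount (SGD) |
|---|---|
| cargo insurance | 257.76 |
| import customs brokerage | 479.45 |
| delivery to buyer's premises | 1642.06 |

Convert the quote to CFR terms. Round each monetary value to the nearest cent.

Not relevant to the conversion: delivery, brokerage — on the buyer under both terms; not part of either seller's price.
From CIF to CFR, the seller no longer bears: insurance.
CFR price = 107634.70 − 257.76 = 107376.94

CFR price: SGD 107376.94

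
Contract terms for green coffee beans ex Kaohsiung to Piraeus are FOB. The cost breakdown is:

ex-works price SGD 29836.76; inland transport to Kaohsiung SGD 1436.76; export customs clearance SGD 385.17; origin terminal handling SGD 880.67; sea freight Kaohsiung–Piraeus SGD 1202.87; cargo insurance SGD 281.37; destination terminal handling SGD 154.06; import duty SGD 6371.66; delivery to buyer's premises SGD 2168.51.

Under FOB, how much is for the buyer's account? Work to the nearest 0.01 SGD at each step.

FOB: the seller bears costs until goods are on board at the origin port; the buyer bears freight, insurance and all costs thereafter.
Seller's account: goods 29836.76 + inland to port 1436.76 + export clearance 385.17 + origin terminal 880.67 = 32539.36
Buyer's account: freight 1202.87 + insurance 281.37 + destination terminal 154.06 + duty 6371.66 + delivery 2168.51 = 10178.47

Buyer's account: SGD 10178.47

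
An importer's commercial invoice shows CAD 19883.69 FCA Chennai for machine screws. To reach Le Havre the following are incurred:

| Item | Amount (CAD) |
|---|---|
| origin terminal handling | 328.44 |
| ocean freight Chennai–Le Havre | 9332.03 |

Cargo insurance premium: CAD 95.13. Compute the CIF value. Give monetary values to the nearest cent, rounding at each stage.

CIF value: CAD 29639.29

CIF = FCA price + pre-shipment costs + freight + insurance
CIF = 19883.69 + 328.44 + 9332.03 + 95.13 = 29639.29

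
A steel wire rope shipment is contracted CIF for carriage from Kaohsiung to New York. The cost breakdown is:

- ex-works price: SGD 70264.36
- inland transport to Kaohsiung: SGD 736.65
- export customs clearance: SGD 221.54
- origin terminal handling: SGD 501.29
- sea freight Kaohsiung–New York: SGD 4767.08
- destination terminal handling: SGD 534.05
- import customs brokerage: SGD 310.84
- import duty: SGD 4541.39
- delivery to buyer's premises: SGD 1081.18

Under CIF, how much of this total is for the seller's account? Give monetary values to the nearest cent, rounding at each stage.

Seller's account: SGD 76490.92

CIF: the seller pays costs through ocean freight and marine insurance to the destination port.
Seller's account: goods 70264.36 + inland to port 736.65 + export clearance 221.54 + origin terminal 501.29 + freight 4767.08 = 76490.92
Buyer's account: destination terminal 534.05 + brokerage 310.84 + duty 4541.39 + delivery 1081.18 = 6467.46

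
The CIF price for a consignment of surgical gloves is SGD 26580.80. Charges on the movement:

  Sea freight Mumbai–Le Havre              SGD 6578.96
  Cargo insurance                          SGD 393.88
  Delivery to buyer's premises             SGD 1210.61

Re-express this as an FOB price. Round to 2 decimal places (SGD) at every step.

Not relevant to the conversion: delivery — on the buyer under both terms; not part of either seller's price.
From CIF to FOB, the seller no longer bears: freight, insurance.
FOB price = 26580.80 − 6578.96 − 393.88 = 19607.96

FOB price: SGD 19607.96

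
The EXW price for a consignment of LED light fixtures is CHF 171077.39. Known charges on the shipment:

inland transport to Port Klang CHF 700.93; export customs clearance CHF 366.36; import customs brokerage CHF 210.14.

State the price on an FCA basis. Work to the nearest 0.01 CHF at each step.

Not relevant to the conversion: brokerage — on the buyer under both terms; not part of either seller's price.
From EXW to FCA, the seller additionally bears: inland to port, export clearance.
FCA price = 171077.39 + 700.93 + 366.36 = 172144.68

FCA price: CHF 172144.68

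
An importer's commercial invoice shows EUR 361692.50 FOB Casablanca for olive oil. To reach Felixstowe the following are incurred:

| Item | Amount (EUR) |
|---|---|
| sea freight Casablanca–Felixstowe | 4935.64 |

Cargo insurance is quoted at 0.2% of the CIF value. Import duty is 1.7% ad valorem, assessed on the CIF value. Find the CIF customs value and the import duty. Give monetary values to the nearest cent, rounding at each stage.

CIF value: EUR 367362.87; import duty: EUR 6245.17

Let C be the CIF value. C = FOB price + freight + 0.2% × C
C − 0.2% × C = 361692.50 + 4935.64
0.998 × C = 366628.14
C = 366628.14 / 0.998 = 367362.87
Insurance premium = 0.2% × 367362.87 = 734.73
Import duty = 367362.87 × 1.7% = 6245.17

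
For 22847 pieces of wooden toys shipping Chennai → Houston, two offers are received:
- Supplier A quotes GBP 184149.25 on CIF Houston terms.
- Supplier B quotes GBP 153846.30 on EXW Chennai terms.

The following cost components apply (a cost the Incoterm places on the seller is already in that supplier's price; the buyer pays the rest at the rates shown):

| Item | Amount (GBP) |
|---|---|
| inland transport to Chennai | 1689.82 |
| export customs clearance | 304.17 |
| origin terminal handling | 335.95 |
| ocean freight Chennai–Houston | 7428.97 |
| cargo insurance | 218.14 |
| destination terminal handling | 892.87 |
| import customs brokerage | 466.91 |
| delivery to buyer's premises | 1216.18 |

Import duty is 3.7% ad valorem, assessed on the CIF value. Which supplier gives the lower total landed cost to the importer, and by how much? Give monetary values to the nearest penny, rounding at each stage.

Supplier A (CIF):
The CIF price already equals the CIF value: 184149.25
Import duty = 184149.25 × 3.7% = 6813.52
Buyer bears (A): 892.87 + 466.91 + 1216.18 = 2575.96
Landed cost (A) = invoice 184149.25 + 2575.96 + duty 6813.52 = 193538.73
Supplier B (EXW):
CIF value = EXW price + inland to port + export clearance + origin terminal + freight + insurance = 153846.30 + 1689.82 + 304.17 + 335.95 + 7428.97 + 218.14 = 163823.35
Import duty = 163823.35 × 3.7% = 6061.46
Buyer bears (B): 1689.82 + 304.17 + 335.95 + 7428.97 + 218.14 + 892.87 + 466.91 + 1216.18 = 12553.01
Landed cost (B) = invoice 153846.30 + 12553.01 + duty 6061.46 = 172460.77
Difference = |193538.73 − 172460.77| = 21077.96

Supplier B is cheaper by GBP 21077.96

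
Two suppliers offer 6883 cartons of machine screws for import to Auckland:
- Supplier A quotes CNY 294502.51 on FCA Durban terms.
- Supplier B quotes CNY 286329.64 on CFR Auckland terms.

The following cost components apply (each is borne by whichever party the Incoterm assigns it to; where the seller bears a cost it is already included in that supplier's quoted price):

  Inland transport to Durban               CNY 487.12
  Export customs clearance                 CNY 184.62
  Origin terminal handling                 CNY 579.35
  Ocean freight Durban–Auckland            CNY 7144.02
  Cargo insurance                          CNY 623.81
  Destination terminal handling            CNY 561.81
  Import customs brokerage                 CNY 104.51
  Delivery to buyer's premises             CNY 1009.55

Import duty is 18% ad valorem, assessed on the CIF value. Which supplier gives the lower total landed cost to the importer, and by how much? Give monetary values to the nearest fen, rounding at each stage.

Supplier A (FCA):
CIF value = FCA price + origin terminal + freight + insurance = 294502.51 + 579.35 + 7144.02 + 623.81 = 302849.69
Import duty = 302849.69 × 18% = 54512.94
Buyer bears (A): 579.35 + 7144.02 + 623.81 + 561.81 + 104.51 + 1009.55 = 10023.05
Landed cost (A) = invoice 294502.51 + 10023.05 + duty 54512.94 = 359038.50
Supplier B (CFR):
CIF value = CFR price + insurance = 286329.64 + 623.81 = 286953.45
Import duty = 286953.45 × 18% = 51651.62
Buyer bears (B): 623.81 + 561.81 + 104.51 + 1009.55 = 2299.68
Landed cost (B) = invoice 286329.64 + 2299.68 + duty 51651.62 = 340280.94
Difference = |359038.50 − 340280.94| = 18757.56

Supplier B is cheaper by CNY 18757.56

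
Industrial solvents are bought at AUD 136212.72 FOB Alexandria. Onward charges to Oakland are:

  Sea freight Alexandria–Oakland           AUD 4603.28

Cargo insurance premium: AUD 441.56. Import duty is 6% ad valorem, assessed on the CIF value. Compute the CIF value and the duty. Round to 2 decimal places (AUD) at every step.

CIF value: AUD 141257.56; import duty: AUD 8475.45

CIF = FOB price + freight + insurance
CIF = 136212.72 + 4603.28 + 441.56 = 141257.56
Import duty = 141257.56 × 6% = 8475.45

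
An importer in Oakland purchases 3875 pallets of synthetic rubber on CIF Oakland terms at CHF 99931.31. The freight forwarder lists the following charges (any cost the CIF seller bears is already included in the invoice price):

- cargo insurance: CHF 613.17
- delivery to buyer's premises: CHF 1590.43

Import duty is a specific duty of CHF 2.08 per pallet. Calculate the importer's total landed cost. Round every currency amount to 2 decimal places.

CIF: the seller pays costs through ocean freight and marine insurance to the destination port.
Already in the invoice (seller's account under CIF): insurance — exclude.
The CIF price already equals the CIF value: 99931.31
Import duty = 3875 × 2.08 = 8060.00
Buyer bears: delivery 1590.43 + duty 8060.00 = 9650.43
Landed cost = invoice 99931.31 + 9650.43 = 109581.74

Total landed cost: CHF 109581.74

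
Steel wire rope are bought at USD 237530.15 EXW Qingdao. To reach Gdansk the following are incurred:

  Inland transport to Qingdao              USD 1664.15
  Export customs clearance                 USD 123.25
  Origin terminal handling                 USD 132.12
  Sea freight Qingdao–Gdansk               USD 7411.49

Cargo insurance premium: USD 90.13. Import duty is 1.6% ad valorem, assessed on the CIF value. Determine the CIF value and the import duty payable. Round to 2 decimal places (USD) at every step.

CIF value: USD 246951.29; import duty: USD 3951.22

CIF = EXW price + pre-shipment costs + freight + insurance
CIF = 237530.15 + 1664.15 + 123.25 + 132.12 + 7411.49 + 90.13 = 246951.29
Import duty = 246951.29 × 1.6% = 3951.22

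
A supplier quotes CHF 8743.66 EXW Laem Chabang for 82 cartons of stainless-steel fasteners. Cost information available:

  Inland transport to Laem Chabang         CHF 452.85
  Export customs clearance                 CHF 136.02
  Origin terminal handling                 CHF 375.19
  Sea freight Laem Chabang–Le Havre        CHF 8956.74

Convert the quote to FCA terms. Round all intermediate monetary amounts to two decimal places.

FCA price: CHF 9332.53

Not relevant to the conversion: freight, origin terminal — on the buyer under both terms; not part of either seller's price.
From EXW to FCA, the seller additionally bears: inland to port, export clearance.
FCA price = 8743.66 + 452.85 + 136.02 = 9332.53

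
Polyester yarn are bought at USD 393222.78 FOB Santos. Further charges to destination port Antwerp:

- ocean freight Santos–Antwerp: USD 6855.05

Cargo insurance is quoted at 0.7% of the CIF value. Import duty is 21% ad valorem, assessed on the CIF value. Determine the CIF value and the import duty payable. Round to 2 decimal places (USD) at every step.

Let C be the CIF value. C = FOB price + freight + 0.7% × C
C − 0.7% × C = 393222.78 + 6855.05
0.993 × C = 400077.83
C = 400077.83 / 0.993 = 402898.12
Insurance premium = 0.7% × 402898.12 = 2820.29
Import duty = 402898.12 × 21% = 84608.61

CIF value: USD 402898.12; import duty: USD 84608.61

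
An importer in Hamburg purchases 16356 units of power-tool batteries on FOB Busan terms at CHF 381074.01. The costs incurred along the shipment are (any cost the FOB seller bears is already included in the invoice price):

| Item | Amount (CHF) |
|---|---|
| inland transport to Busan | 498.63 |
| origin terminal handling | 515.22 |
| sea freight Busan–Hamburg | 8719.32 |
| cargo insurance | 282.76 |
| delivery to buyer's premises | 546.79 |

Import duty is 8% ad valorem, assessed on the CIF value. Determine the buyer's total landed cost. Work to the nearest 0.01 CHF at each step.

FOB: the seller bears costs until goods are on board at the origin port; the buyer bears freight, insurance and all costs thereafter.
Already in the invoice (seller's account under FOB): inland to port, origin terminal — exclude.
CIF value = FOB price + freight + insurance = 381074.01 + 8719.32 + 282.76 = 390076.09
Import duty = 390076.09 × 8% = 31206.09
Buyer bears: freight 8719.32 + insurance 282.76 + delivery 546.79 + duty 31206.09 = 40754.96
Landed cost = invoice 381074.01 + 40754.96 = 421828.97

Total landed cost: CHF 421828.97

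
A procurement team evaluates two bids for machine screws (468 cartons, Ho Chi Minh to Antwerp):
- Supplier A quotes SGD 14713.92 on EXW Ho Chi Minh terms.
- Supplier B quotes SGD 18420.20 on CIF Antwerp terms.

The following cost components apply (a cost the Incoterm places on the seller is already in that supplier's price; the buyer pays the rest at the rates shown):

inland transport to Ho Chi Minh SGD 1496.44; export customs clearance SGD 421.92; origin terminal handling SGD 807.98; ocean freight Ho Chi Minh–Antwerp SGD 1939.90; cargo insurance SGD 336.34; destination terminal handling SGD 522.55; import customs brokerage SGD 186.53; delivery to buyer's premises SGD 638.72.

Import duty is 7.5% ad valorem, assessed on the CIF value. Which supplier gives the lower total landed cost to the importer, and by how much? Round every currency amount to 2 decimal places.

Supplier B is cheaper by SGD 1393.52

Supplier A (EXW):
CIF value = EXW price + inland to port + export clearance + origin terminal + freight + insurance = 14713.92 + 1496.44 + 421.92 + 807.98 + 1939.90 + 336.34 = 19716.50
Import duty = 19716.50 × 7.5% = 1478.74
Buyer bears (A): 1496.44 + 421.92 + 807.98 + 1939.90 + 336.34 + 522.55 + 186.53 + 638.72 = 6350.38
Landed cost (A) = invoice 14713.92 + 6350.38 + duty 1478.74 = 22543.04
Supplier B (CIF):
The CIF price already equals the CIF value: 18420.20
Import duty = 18420.20 × 7.5% = 1381.52
Buyer bears (B): 522.55 + 186.53 + 638.72 = 1347.80
Landed cost (B) = invoice 18420.20 + 1347.80 + duty 1381.52 = 21149.52
Difference = |22543.04 − 21149.52| = 1393.52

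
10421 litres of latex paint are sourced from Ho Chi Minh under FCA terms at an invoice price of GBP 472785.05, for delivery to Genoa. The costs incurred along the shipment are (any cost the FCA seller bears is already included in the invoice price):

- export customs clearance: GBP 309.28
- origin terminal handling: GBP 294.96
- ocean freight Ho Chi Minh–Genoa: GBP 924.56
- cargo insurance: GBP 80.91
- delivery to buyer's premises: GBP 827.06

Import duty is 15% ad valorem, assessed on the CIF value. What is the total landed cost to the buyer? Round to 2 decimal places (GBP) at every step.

FCA: the seller delivers export-cleared goods to the carrier; the buyer bears costs from that point.
Already in the invoice (seller's account under FCA): export clearance — exclude.
CIF value = FCA price + origin terminal + freight + insurance = 472785.05 + 294.96 + 924.56 + 80.91 = 474085.48
Import duty = 474085.48 × 15% = 71112.82
Buyer bears: origin terminal 294.96 + freight 924.56 + insurance 80.91 + delivery 827.06 + duty 71112.82 = 73240.31
Landed cost = invoice 472785.05 + 73240.31 = 546025.36

Total landed cost: GBP 546025.36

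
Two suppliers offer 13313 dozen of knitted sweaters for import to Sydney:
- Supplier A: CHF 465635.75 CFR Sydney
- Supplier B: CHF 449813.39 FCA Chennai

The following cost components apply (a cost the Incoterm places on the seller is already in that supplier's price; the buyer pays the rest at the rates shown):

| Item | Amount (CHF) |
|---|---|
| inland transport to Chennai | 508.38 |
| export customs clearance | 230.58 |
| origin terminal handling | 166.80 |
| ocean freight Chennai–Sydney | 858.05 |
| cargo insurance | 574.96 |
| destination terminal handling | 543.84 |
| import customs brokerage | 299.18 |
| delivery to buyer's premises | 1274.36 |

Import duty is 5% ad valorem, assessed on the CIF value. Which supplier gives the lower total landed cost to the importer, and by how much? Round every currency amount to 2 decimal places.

Supplier B is cheaper by CHF 15537.39

Supplier A (CFR):
CIF value = CFR price + insurance = 465635.75 + 574.96 = 466210.71
Import duty = 466210.71 × 5% = 23310.54
Buyer bears (A): 574.96 + 543.84 + 299.18 + 1274.36 = 2692.34
Landed cost (A) = invoice 465635.75 + 2692.34 + duty 23310.54 = 491638.63
Supplier B (FCA):
CIF value = FCA price + origin terminal + freight + insurance = 449813.39 + 166.80 + 858.05 + 574.96 = 451413.20
Import duty = 451413.20 × 5% = 22570.66
Buyer bears (B): 166.80 + 858.05 + 574.96 + 543.84 + 299.18 + 1274.36 = 3717.19
Landed cost (B) = invoice 449813.39 + 3717.19 + duty 22570.66 = 476101.24
Difference = |491638.63 − 476101.24| = 15537.39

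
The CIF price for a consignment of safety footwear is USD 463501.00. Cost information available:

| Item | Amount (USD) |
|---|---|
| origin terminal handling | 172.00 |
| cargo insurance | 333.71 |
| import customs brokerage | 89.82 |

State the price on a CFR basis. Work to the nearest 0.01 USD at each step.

CFR price: USD 463167.29

Not relevant to the conversion: origin terminal — on the seller under both CIF and CFR; already in the CIF price and stays in the CFR price. brokerage — on the buyer under both terms; not part of either seller's price.
From CIF to CFR, the seller no longer bears: insurance.
CFR price = 463501.00 − 333.71 = 463167.29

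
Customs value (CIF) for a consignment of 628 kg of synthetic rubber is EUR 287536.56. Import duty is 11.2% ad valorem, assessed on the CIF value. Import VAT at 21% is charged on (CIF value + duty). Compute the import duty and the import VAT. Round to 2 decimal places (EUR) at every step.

Import duty: EUR 32204.09; import VAT: EUR 67145.54

Import duty = 287536.56 × 11.2% = 32204.09
VAT base = CIF + duty = 287536.56 + 32204.09 = 319740.65
Import VAT = 319740.65 × 21% = 67145.54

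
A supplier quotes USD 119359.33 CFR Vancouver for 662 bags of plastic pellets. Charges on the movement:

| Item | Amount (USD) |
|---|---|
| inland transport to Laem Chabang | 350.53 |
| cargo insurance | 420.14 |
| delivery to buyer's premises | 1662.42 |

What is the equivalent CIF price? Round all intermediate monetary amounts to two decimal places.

Not relevant to the conversion: inland to port — on the seller under both CFR and CIF; already in the CFR price and stays in the CIF price. delivery — on the buyer under both terms; not part of either seller's price.
From CFR to CIF, the seller additionally bears: insurance.
CIF price = 119359.33 + 420.14 = 119779.47

CIF price: USD 119779.47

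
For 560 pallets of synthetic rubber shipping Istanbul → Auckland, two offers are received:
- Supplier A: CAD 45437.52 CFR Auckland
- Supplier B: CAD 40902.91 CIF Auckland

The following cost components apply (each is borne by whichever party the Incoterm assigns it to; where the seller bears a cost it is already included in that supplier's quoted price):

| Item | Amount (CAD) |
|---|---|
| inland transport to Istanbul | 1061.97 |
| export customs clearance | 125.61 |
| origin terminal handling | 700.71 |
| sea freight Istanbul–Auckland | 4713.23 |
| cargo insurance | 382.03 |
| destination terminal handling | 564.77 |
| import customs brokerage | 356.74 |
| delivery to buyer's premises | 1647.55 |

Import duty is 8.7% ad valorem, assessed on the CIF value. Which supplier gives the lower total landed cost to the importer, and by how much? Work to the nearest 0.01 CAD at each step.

Supplier B is cheaper by CAD 5344.39

Supplier A (CFR):
CIF value = CFR price + insurance = 45437.52 + 382.03 = 45819.55
Import duty = 45819.55 × 8.7% = 3986.30
Buyer bears (A): 382.03 + 564.77 + 356.74 + 1647.55 = 2951.09
Landed cost (A) = invoice 45437.52 + 2951.09 + duty 3986.30 = 52374.91
Supplier B (CIF):
The CIF price already equals the CIF value: 40902.91
Import duty = 40902.91 × 8.7% = 3558.55
Buyer bears (B): 564.77 + 356.74 + 1647.55 = 2569.06
Landed cost (B) = invoice 40902.91 + 2569.06 + duty 3558.55 = 47030.52
Difference = |52374.91 − 47030.52| = 5344.39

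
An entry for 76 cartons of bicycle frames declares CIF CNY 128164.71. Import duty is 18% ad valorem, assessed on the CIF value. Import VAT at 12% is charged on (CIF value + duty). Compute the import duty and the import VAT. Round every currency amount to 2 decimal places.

Import duty: CNY 23069.65; import VAT: CNY 18148.12

Import duty = 128164.71 × 18% = 23069.65
VAT base = CIF + duty = 128164.71 + 23069.65 = 151234.36
Import VAT = 151234.36 × 12% = 18148.12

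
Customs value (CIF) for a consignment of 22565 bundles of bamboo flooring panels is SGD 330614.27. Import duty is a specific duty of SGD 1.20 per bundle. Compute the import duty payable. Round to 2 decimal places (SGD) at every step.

Import duty: SGD 27078.00

Import duty = 22565 × 1.20 = 27078.00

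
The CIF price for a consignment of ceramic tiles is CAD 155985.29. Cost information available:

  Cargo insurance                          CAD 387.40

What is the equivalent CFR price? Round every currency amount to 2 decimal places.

From CIF to CFR, the seller no longer bears: insurance.
CFR price = 155985.29 − 387.40 = 155597.89

CFR price: CAD 155597.89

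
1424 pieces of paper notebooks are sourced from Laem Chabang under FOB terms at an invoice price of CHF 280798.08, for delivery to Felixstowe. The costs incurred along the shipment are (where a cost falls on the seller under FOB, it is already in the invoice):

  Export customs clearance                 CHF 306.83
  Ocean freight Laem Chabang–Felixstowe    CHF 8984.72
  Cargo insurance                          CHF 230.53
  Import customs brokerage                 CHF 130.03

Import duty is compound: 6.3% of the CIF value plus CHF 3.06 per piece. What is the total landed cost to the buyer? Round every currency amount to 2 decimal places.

Total landed cost: CHF 312771.64

FOB: the seller bears costs until goods are on board at the origin port; the buyer bears freight, insurance and all costs thereafter.
Already in the invoice (seller's account under FOB): export clearance — exclude.
CIF value = FOB price + freight + insurance = 280798.08 + 8984.72 + 230.53 = 290013.33
Ad valorem component: 290013.33 × 6.3% = 18270.84
Specific component: 1424 × 3.06 = 4357.44
Import duty = 18270.84 + 4357.44 = 22628.28
Buyer bears: freight 8984.72 + insurance 230.53 + brokerage 130.03 + duty 22628.28 = 31973.56
Landed cost = invoice 280798.08 + 31973.56 = 312771.64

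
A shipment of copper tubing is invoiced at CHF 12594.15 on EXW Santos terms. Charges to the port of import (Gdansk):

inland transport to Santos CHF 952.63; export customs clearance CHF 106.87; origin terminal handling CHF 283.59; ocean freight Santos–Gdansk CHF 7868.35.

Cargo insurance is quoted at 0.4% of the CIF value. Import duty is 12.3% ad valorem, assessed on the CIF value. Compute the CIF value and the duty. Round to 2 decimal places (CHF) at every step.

CIF value: CHF 21893.16; import duty: CHF 2692.86

Let C be the CIF value. C = EXW price + pre-shipment costs + freight + 0.4% × C
C − 0.4% × C = 12594.15 + 952.63 + 106.87 + 283.59 + 7868.35
0.996 × C = 21805.59
C = 21805.59 / 0.996 = 21893.16
Insurance premium = 0.4% × 21893.16 = 87.57
Import duty = 21893.16 × 12.3% = 2692.86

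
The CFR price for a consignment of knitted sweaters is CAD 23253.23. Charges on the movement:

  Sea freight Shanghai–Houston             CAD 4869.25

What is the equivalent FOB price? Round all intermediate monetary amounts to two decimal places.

FOB price: CAD 18383.98

From CFR to FOB, the seller no longer bears: freight.
FOB price = 23253.23 − 4869.25 = 18383.98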